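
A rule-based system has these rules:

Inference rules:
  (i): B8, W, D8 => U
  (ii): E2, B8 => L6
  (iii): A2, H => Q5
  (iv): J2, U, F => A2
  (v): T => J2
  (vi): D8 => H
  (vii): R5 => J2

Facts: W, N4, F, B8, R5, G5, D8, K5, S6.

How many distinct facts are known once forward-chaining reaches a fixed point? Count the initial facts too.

[1] (i) [B8, W, D8 => U]; (vi) [D8 => H]; (vii) [R5 => J2]. ⇒ new: U, H, J2.
[2] (iv) [J2, U, F => A2]. ⇒ new: A2.
[3] (iii) [A2, H => Q5]. ⇒ new: Q5.
Closure: {A2, B8, D8, F, G5, H, J2, K5, N4, Q5, R5, S6, U, W} — 14 facts.

14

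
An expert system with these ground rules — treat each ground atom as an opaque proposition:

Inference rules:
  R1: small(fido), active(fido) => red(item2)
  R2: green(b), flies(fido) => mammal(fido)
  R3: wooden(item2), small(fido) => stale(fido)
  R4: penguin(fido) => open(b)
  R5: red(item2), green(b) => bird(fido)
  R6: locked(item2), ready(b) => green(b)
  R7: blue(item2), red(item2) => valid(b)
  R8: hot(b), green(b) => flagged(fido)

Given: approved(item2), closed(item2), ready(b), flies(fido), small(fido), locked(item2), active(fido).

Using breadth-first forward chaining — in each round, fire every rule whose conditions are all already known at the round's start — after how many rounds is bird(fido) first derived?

2

Round 1 fires R1, R6, giving red(item2), green(b).
Round 2 fires R2, R5, giving mammal(fido), bird(fido).
bird(fido) first appears in round 2.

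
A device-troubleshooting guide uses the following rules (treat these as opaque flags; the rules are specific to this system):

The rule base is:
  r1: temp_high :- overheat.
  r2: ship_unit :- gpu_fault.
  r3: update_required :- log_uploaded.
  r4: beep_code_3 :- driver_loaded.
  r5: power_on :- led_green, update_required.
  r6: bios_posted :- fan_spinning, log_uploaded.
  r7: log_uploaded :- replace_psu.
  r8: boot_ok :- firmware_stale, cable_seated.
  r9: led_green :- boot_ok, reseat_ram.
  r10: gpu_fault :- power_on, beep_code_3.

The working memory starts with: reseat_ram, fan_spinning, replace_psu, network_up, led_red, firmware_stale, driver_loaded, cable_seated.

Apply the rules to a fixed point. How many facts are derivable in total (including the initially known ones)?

17

Round 1: r4 [beep_code_3 :- driver_loaded.]; r7 [log_uploaded :- replace_psu.]; r8 [boot_ok :- firmware_stale, cable_seated.]. Adds beep_code_3, log_uploaded, boot_ok.
Round 2: r3 [update_required :- log_uploaded.]; r6 [bios_posted :- fan_spinning, log_uploaded.]; r9 [led_green :- boot_ok, reseat_ram.]. Adds update_required, bios_posted, led_green.
Round 3: r5 [power_on :- led_green, update_required.]. Adds power_on.
Round 4: r10 [gpu_fault :- power_on, beep_code_3.]. Adds gpu_fault.
Round 5: r2 [ship_unit :- gpu_fault.]. Adds ship_unit.
Closure: {beep_code_3, bios_posted, boot_ok, cable_seated, driver_loaded, fan_spinning, firmware_stale, gpu_fault, led_green, led_red, log_uploaded, network_up, power_on, replace_psu, reseat_ram, ship_unit, update_required} — 17 facts.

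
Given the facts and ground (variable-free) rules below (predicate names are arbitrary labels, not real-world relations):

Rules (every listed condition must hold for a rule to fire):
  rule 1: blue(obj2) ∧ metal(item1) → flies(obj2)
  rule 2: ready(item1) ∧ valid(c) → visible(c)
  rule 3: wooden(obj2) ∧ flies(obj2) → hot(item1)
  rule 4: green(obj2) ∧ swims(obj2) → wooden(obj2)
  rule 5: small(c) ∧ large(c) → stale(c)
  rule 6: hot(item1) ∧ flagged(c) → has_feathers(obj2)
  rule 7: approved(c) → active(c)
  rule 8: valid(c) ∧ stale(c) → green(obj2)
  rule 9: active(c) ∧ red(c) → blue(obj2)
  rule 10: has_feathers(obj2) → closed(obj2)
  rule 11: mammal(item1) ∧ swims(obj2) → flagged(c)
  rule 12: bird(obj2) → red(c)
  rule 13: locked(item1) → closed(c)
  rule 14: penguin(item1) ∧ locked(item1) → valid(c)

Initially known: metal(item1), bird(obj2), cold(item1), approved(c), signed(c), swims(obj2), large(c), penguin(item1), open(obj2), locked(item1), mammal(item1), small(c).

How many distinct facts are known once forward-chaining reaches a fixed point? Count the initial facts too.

Round 1: rule 5 [small(c) ∧ large(c) → stale(c)]; rule 7 [approved(c) → active(c)]; rule 11 [mammal(item1) ∧ swims(obj2) → flagged(c)]; rule 12 [bird(obj2) → red(c)]; rule 13 [locked(item1) → closed(c)]; rule 14 [penguin(item1) ∧ locked(item1) → valid(c)]. Adds stale(c), active(c), flagged(c), red(c), closed(c), valid(c).
Round 2: rule 8 [valid(c) ∧ stale(c) → green(obj2)]; rule 9 [active(c) ∧ red(c) → blue(obj2)]. Adds green(obj2), blue(obj2).
Round 3: rule 1 [blue(obj2) ∧ metal(item1) → flies(obj2)]; rule 4 [green(obj2) ∧ swims(obj2) → wooden(obj2)]. Adds flies(obj2), wooden(obj2).
Round 4: rule 3 [wooden(obj2) ∧ flies(obj2) → hot(item1)]. Adds hot(item1).
Round 5: rule 6 [hot(item1) ∧ flagged(c) → has_feathers(obj2)]. Adds has_feathers(obj2).
Round 6: rule 10 [has_feathers(obj2) → closed(obj2)]. Adds closed(obj2).
Closure: {active(c), approved(c), bird(obj2), blue(obj2), closed(c), closed(obj2), cold(item1), flagged(c), flies(obj2), green(obj2), has_feathers(obj2), hot(item1), large(c), locked(item1), mammal(item1), metal(item1), open(obj2), penguin(item1), red(c), signed(c), small(c), stale(c), swims(obj2), valid(c), wooden(obj2)} — 25 facts.

25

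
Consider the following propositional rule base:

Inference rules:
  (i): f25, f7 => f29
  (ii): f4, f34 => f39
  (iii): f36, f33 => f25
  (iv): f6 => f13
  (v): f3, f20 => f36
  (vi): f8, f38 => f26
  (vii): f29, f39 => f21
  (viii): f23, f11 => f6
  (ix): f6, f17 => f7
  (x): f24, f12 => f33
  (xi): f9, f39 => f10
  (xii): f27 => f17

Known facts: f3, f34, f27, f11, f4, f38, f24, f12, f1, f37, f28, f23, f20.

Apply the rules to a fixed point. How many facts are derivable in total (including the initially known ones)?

23

Round 1 fires (ii), (v), (viii), (x), (xii), giving f39, f36, f6, f33, f17.
Round 2 fires (iii), (iv), (ix), giving f25, f13, f7.
Round 3 fires (i), giving f29.
Round 4 fires (vii), giving f21.
Closure: {f1, f11, f12, f13, f17, f20, f21, f23, f24, f25, f27, f28, f29, f3, f33, f34, f36, f37, f38, f39, f4, f6, f7} — 23 facts.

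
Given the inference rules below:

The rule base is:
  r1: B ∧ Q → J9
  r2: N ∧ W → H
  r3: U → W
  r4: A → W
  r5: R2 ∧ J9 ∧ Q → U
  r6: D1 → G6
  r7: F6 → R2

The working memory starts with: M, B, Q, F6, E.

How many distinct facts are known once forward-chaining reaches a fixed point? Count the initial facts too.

9

Round 1 — r1, r7, derive J9, R2.
Round 2 — r5, derive U.
Round 3 — r3, derive W.
Closure: {B, E, F6, J9, M, Q, R2, U, W} — 9 facts.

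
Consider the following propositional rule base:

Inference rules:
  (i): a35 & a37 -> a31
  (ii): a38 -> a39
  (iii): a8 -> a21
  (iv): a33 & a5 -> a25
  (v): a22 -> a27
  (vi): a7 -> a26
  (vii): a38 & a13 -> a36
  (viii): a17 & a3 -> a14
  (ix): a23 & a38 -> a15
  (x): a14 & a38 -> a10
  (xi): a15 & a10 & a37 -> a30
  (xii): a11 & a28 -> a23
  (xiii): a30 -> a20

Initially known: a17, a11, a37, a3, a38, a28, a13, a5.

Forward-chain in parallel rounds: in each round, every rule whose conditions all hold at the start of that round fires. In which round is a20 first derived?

4

Round 1 fires (ii), (vii), (viii), (xii), giving a39, a36, a14, a23.
Round 2 fires (ix), (x), giving a15, a10.
Round 3 fires (xi), giving a30.
Round 4 fires (xiii), giving a20.
a20 first appears in round 4.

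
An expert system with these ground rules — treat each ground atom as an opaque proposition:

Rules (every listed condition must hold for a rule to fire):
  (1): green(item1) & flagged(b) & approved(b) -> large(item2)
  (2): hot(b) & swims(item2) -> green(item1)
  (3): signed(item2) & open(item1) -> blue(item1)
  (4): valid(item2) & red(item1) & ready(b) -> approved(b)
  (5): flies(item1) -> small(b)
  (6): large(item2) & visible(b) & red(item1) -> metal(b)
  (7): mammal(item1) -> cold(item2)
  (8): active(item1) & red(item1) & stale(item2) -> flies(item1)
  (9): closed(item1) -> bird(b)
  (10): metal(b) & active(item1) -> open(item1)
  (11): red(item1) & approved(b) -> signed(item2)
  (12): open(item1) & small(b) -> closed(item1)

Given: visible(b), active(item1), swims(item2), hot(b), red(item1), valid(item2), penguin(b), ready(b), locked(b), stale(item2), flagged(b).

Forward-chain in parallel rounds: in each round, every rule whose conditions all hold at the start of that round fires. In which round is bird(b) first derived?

6

[1] (2) [hot(b) & swims(item2) -> green(item1)]; (4) [valid(item2) & red(item1) & ready(b) -> approved(b)]; (8) [active(item1) & red(item1) & stale(item2) -> flies(item1)]. ⇒ new: green(item1), approved(b), flies(item1).
[2] (1) [green(item1) & flagged(b) & approved(b) -> large(item2)]; (5) [flies(item1) -> small(b)]; (11) [red(item1) & approved(b) -> signed(item2)]. ⇒ new: large(item2), small(b), signed(item2).
[3] (6) [large(item2) & visible(b) & red(item1) -> metal(b)]. ⇒ new: metal(b).
[4] (10) [metal(b) & active(item1) -> open(item1)]. ⇒ new: open(item1).
[5] (3) [signed(item2) & open(item1) -> blue(item1)]; (12) [open(item1) & small(b) -> closed(item1)]. ⇒ new: blue(item1), closed(item1).
[6] (9) [closed(item1) -> bird(b)]. ⇒ new: bird(b).
bird(b) first appears in round 6.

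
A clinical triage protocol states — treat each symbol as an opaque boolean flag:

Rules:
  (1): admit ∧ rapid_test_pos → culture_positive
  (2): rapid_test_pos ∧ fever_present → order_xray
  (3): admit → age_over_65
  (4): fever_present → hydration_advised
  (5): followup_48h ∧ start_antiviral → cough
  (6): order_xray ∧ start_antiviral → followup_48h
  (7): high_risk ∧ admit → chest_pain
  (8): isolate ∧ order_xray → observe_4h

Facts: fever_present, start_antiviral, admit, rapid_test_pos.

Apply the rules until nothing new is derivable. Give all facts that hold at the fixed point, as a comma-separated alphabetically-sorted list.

[1] (1) [admit ∧ rapid_test_pos → culture_positive]; (2) [rapid_test_pos ∧ fever_present → order_xray]; (3) [admit → age_over_65]; (4) [fever_present → hydration_advised]. ⇒ new: culture_positive, order_xray, age_over_65, hydration_advised.
[2] (6) [order_xray ∧ start_antiviral → followup_48h]. ⇒ new: followup_48h.
[3] (5) [followup_48h ∧ start_antiviral → cough]. ⇒ new: cough.

admit, age_over_65, cough, culture_positive, fever_present, followup_48h, hydration_advised, order_xray, rapid_test_pos, start_antiviral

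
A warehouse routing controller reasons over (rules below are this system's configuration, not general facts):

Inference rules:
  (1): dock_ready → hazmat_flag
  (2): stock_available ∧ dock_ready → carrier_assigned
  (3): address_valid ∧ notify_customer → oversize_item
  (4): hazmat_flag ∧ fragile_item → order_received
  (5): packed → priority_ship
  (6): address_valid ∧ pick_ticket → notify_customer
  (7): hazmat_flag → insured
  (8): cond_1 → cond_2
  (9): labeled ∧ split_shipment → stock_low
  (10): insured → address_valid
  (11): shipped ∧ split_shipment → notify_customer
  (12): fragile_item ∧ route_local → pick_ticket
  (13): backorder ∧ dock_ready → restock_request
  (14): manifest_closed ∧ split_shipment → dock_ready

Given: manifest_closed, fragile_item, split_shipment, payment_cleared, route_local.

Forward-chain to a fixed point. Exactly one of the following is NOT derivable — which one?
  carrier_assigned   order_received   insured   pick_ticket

Round 1 — (12), (14), derive pick_ticket, dock_ready.
Round 2 — (1), derive hazmat_flag.
Round 3 — (4), (7), derive order_received, insured.
Round 4 — (10), derive address_valid.
Round 5 — (6), derive notify_customer.
Round 6 — (3), derive oversize_item.
Derived: pick_ticket (round 1), order_received (round 3), insured (round 3). carrier_assigned never appears in any round.

carrier_assigned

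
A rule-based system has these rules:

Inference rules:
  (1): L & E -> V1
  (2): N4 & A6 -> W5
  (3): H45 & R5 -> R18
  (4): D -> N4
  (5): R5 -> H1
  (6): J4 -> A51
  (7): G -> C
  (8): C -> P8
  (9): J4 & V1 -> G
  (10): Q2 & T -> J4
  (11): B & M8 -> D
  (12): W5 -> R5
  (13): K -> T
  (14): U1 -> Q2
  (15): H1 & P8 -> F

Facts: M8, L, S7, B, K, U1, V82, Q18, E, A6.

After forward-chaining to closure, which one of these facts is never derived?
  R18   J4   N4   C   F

Round 1: (1) [L & E -> V1]; (11) [B & M8 -> D]; (13) [K -> T]; (14) [U1 -> Q2]. Adds V1, D, T, Q2.
Round 2: (4) [D -> N4]; (10) [Q2 & T -> J4]. Adds N4, J4.
Round 3: (2) [N4 & A6 -> W5]; (6) [J4 -> A51]; (9) [J4 & V1 -> G]. Adds W5, A51, G.
Round 4: (7) [G -> C]; (12) [W5 -> R5]. Adds C, R5.
Round 5: (5) [R5 -> H1]; (8) [C -> P8]. Adds H1, P8.
Round 6: (15) [H1 & P8 -> F]. Adds F.
Derived: F (round 6), C (round 4), N4 (round 2), J4 (round 2). R18 never appears in any round.

R18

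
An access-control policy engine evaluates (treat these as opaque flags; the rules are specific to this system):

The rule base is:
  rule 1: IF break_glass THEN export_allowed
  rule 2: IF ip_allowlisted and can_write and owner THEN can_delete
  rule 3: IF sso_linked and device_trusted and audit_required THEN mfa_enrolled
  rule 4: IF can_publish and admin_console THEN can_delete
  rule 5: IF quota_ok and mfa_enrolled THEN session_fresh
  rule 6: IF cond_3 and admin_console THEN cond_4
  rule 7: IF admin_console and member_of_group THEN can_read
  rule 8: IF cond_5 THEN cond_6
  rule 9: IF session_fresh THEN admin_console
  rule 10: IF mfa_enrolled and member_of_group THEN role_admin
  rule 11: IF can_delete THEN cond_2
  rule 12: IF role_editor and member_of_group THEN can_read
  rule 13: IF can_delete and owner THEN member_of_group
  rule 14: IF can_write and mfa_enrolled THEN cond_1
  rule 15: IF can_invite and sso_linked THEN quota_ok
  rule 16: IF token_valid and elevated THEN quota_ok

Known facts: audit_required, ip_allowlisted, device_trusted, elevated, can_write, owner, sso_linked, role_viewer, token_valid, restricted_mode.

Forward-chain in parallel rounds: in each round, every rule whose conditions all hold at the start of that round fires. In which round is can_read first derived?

4

Round 1 — rule 2, rule 3, rule 16, derive can_delete, mfa_enrolled, quota_ok.
Round 2 — rule 5, rule 11, rule 13, rule 14, derive session_fresh, cond_2, member_of_group, cond_1.
Round 3 — rule 9, rule 10, derive admin_console, role_admin.
Round 4 — rule 7, derive can_read.
can_read first appears in round 4.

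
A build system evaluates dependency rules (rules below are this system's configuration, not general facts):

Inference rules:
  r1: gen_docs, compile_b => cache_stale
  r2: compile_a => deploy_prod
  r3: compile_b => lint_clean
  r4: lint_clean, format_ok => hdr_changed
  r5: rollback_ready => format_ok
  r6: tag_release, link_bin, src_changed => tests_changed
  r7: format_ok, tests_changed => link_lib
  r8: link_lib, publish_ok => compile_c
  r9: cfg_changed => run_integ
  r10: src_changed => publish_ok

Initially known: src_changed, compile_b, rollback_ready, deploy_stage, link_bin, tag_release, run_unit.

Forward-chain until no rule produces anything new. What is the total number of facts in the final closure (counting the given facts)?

Round 1: r3 [compile_b => lint_clean]; r5 [rollback_ready => format_ok]; r6 [tag_release, link_bin, src_changed => tests_changed]; r10 [src_changed => publish_ok]. New: lint_clean, format_ok, tests_changed, publish_ok.
Round 2: r4 [lint_clean, format_ok => hdr_changed]; r7 [format_ok, tests_changed => link_lib]. New: hdr_changed, link_lib.
Round 3: r8 [link_lib, publish_ok => compile_c]. New: compile_c.
Closure: {compile_b, compile_c, deploy_stage, format_ok, hdr_changed, link_bin, link_lib, lint_clean, publish_ok, rollback_ready, run_unit, src_changed, tag_release, tests_changed} — 14 facts.

14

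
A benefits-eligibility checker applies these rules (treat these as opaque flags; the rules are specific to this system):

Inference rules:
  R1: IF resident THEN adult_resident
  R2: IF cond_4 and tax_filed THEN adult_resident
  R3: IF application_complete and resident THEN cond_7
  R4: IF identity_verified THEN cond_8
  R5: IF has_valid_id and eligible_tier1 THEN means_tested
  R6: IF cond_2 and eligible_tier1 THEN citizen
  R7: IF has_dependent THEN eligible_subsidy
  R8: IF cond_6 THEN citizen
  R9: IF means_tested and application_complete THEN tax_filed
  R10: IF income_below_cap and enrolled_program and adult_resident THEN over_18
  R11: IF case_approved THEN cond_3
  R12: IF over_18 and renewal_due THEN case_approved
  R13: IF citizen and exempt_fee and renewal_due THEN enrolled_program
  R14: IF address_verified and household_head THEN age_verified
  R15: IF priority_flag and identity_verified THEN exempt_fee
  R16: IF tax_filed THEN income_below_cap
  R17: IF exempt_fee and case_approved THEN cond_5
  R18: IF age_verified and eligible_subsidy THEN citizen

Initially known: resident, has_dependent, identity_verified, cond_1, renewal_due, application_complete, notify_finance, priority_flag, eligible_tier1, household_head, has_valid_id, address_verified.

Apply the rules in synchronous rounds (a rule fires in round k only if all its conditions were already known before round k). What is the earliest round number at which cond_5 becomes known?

6

Round 1: R1 [IF resident THEN adult_resident]; R3 [IF application_complete and resident THEN cond_7]; R4 [IF identity_verified THEN cond_8]; R5 [IF has_valid_id and eligible_tier1 THEN means_tested]; R7 [IF has_dependent THEN eligible_subsidy]; R14 [IF address_verified and household_head THEN age_verified]; R15 [IF priority_flag and identity_verified THEN exempt_fee]. New: adult_resident, cond_7, cond_8, means_tested, eligible_subsidy, age_verified, exempt_fee.
Round 2: R9 [IF means_tested and application_complete THEN tax_filed]; R18 [IF age_verified and eligible_subsidy THEN citizen]. New: tax_filed, citizen.
Round 3: R13 [IF citizen and exempt_fee and renewal_due THEN enrolled_program]; R16 [IF tax_filed THEN income_below_cap]. New: enrolled_program, income_below_cap.
Round 4: R10 [IF income_below_cap and enrolled_program and adult_resident THEN over_18]. New: over_18.
Round 5: R12 [IF over_18 and renewal_due THEN case_approved]. New: case_approved.
Round 6: R11 [IF case_approved THEN cond_3]; R17 [IF exempt_fee and case_approved THEN cond_5]. New: cond_3, cond_5.
cond_5 first appears in round 6.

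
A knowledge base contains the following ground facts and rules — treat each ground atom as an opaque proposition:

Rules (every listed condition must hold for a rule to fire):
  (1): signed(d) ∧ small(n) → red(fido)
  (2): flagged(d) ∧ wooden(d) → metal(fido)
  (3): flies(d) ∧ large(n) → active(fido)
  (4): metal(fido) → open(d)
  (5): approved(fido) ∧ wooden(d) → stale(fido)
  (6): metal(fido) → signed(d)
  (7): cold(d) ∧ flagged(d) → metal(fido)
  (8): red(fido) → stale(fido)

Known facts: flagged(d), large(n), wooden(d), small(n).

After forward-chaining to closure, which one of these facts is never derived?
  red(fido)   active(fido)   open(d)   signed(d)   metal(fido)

active(fido)

Round 1: (2) [flagged(d) ∧ wooden(d) → metal(fido)]. Adds metal(fido).
Round 2: (4) [metal(fido) → open(d)]; (6) [metal(fido) → signed(d)]. Adds open(d), signed(d).
Round 3: (1) [signed(d) ∧ small(n) → red(fido)]. Adds red(fido).
Round 4: (8) [red(fido) → stale(fido)]. Adds stale(fido).
Derived: signed(d) (round 2), red(fido) (round 3), open(d) (round 2), metal(fido) (round 1). active(fido) never appears in any round.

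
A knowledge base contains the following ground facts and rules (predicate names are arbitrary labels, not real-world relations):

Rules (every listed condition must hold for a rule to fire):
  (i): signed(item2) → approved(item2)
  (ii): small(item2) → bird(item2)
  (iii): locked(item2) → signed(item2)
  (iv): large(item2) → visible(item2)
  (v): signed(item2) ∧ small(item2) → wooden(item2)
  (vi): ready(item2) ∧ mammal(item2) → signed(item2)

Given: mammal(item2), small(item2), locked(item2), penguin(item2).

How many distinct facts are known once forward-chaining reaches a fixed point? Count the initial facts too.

Round 1: (ii) [small(item2) → bird(item2)]; (iii) [locked(item2) → signed(item2)]. New: bird(item2), signed(item2).
Round 2: (i) [signed(item2) → approved(item2)]; (v) [signed(item2) ∧ small(item2) → wooden(item2)]. New: approved(item2), wooden(item2).
Closure: {approved(item2), bird(item2), locked(item2), mammal(item2), penguin(item2), signed(item2), small(item2), wooden(item2)} — 8 facts.

8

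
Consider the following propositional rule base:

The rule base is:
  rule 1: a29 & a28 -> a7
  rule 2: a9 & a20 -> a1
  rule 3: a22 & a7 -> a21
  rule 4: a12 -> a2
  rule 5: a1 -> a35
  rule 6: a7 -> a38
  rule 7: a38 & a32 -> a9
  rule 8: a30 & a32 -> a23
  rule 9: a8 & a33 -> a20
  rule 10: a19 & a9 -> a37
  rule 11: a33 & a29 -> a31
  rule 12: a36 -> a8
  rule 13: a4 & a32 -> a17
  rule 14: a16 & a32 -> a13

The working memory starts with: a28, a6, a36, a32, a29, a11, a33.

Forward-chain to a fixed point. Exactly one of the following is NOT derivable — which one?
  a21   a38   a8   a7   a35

Round 1 — rule 1, rule 11, rule 12, derive a7, a31, a8.
Round 2 — rule 6, rule 9, derive a38, a20.
Round 3 — rule 7, derive a9.
Round 4 — rule 2, derive a1.
Round 5 — rule 5, derive a35.
Derived: a35 (round 5), a8 (round 1), a38 (round 2), a7 (round 1). a21 never appears in any round.

a21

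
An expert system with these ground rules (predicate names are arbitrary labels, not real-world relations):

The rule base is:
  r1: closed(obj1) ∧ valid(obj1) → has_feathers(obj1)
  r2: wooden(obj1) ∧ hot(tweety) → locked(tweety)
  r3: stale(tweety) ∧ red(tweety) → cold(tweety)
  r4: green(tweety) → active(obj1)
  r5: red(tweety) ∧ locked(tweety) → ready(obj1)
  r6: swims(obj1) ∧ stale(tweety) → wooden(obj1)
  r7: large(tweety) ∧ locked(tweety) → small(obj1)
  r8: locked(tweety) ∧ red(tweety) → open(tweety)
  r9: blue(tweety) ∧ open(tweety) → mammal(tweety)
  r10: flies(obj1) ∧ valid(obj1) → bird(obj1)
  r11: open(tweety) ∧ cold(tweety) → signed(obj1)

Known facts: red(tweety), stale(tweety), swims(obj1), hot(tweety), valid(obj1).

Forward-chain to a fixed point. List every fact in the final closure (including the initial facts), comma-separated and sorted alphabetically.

Round 1: r3 [stale(tweety) ∧ red(tweety) → cold(tweety)]; r6 [swims(obj1) ∧ stale(tweety) → wooden(obj1)]. New: cold(tweety), wooden(obj1).
Round 2: r2 [wooden(obj1) ∧ hot(tweety) → locked(tweety)]. New: locked(tweety).
Round 3: r5 [red(tweety) ∧ locked(tweety) → ready(obj1)]; r8 [locked(tweety) ∧ red(tweety) → open(tweety)]. New: ready(obj1), open(tweety).
Round 4: r11 [open(tweety) ∧ cold(tweety) → signed(obj1)]. New: signed(obj1).

cold(tweety), hot(tweety), locked(tweety), open(tweety), ready(obj1), red(tweety), signed(obj1), stale(tweety), swims(obj1), valid(obj1), wooden(obj1)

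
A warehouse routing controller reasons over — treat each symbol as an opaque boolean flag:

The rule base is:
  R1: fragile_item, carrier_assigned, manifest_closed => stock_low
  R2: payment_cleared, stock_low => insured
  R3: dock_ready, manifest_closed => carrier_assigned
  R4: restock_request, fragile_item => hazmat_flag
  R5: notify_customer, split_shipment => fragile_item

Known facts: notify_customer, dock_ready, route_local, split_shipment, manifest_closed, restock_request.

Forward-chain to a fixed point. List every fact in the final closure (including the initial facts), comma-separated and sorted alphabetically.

carrier_assigned, dock_ready, fragile_item, hazmat_flag, manifest_closed, notify_customer, restock_request, route_local, split_shipment, stock_low

Round 1 fires R3, R5, giving carrier_assigned, fragile_item.
Round 2 fires R1, R4, giving stock_low, hazmat_flag.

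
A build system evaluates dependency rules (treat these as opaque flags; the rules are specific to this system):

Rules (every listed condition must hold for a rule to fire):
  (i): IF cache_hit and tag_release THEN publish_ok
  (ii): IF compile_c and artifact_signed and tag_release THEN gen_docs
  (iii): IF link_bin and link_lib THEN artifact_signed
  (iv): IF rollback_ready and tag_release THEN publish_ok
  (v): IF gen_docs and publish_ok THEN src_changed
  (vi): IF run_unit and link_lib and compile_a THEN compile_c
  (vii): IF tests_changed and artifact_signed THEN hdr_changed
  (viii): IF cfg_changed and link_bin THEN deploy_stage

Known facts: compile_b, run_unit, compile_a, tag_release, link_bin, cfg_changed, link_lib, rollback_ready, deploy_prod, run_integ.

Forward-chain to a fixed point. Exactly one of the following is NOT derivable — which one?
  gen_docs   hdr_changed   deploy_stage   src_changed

hdr_changed

[1] (iii) [IF link_bin and link_lib THEN artifact_signed]; (iv) [IF rollback_ready and tag_release THEN publish_ok]; (vi) [IF run_unit and link_lib and compile_a THEN compile_c]; (viii) [IF cfg_changed and link_bin THEN deploy_stage]. ⇒ new: artifact_signed, publish_ok, compile_c, deploy_stage.
[2] (ii) [IF compile_c and artifact_signed and tag_release THEN gen_docs]. ⇒ new: gen_docs.
[3] (v) [IF gen_docs and publish_ok THEN src_changed]. ⇒ new: src_changed.
Derived: deploy_stage (round 1), gen_docs (round 2), src_changed (round 3). hdr_changed never appears in any round.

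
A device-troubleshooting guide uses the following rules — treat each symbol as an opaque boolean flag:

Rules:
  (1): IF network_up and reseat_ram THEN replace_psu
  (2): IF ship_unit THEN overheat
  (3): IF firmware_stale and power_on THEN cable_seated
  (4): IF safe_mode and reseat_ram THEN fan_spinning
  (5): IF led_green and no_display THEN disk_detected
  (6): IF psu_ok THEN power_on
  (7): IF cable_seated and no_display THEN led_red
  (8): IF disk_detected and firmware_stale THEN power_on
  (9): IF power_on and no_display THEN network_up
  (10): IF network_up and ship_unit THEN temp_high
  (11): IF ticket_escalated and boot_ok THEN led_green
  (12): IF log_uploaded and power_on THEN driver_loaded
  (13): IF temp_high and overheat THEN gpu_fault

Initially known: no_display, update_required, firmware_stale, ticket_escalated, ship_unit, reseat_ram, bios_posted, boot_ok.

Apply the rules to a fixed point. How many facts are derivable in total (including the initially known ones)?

Round 1: (2) [IF ship_unit THEN overheat]; (11) [IF ticket_escalated and boot_ok THEN led_green]. Adds overheat, led_green.
Round 2: (5) [IF led_green and no_display THEN disk_detected]. Adds disk_detected.
Round 3: (8) [IF disk_detected and firmware_stale THEN power_on]. Adds power_on.
Round 4: (3) [IF firmware_stale and power_on THEN cable_seated]; (9) [IF power_on and no_display THEN network_up]. Adds cable_seated, network_up.
Round 5: (1) [IF network_up and reseat_ram THEN replace_psu]; (7) [IF cable_seated and no_display THEN led_red]; (10) [IF network_up and ship_unit THEN temp_high]. Adds replace_psu, led_red, temp_high.
Round 6: (13) [IF temp_high and overheat THEN gpu_fault]. Adds gpu_fault.
Closure: {bios_posted, boot_ok, cable_seated, disk_detected, firmware_stale, gpu_fault, led_green, led_red, network_up, no_display, overheat, power_on, replace_psu, reseat_ram, ship_unit, temp_high, ticket_escalated, update_required} — 18 facts.

18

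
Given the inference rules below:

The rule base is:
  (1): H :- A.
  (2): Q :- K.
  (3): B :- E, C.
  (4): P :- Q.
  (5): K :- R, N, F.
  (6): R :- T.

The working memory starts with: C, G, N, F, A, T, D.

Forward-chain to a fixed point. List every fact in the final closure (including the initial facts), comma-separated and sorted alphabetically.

Round 1: (1) [H :- A.]; (6) [R :- T.]. New: H, R.
Round 2: (5) [K :- R, N, F.]. New: K.
Round 3: (2) [Q :- K.]. New: Q.
Round 4: (4) [P :- Q.]. New: P.

A, C, D, F, G, H, K, N, P, Q, R, T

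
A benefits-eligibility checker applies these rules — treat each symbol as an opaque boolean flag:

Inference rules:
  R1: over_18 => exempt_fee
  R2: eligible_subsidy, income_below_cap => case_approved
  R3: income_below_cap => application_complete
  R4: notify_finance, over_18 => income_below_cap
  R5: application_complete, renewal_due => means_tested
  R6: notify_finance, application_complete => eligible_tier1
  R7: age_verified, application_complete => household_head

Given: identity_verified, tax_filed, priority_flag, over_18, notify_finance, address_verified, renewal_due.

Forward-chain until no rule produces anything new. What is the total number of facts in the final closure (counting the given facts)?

[1] R1 [over_18 => exempt_fee]; R4 [notify_finance, over_18 => income_below_cap]. ⇒ new: exempt_fee, income_below_cap.
[2] R3 [income_below_cap => application_complete]. ⇒ new: application_complete.
[3] R5 [application_complete, renewal_due => means_tested]; R6 [notify_finance, application_complete => eligible_tier1]. ⇒ new: means_tested, eligible_tier1.
Closure: {address_verified, application_complete, eligible_tier1, exempt_fee, identity_verified, income_below_cap, means_tested, notify_finance, over_18, priority_flag, renewal_due, tax_filed} — 12 facts.

12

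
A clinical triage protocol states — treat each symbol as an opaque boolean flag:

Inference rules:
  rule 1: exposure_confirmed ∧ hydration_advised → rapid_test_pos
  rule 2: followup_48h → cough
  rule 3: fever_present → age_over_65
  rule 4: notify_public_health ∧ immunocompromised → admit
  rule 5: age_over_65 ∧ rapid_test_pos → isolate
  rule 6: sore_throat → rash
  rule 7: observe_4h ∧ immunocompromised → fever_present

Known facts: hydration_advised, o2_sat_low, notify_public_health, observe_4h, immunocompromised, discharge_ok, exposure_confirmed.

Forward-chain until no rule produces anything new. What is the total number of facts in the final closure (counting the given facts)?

Round 1: rule 1 [exposure_confirmed ∧ hydration_advised → rapid_test_pos]; rule 4 [notify_public_health ∧ immunocompromised → admit]; rule 7 [observe_4h ∧ immunocompromised → fever_present]. New: rapid_test_pos, admit, fever_present.
Round 2: rule 3 [fever_present → age_over_65]. New: age_over_65.
Round 3: rule 5 [age_over_65 ∧ rapid_test_pos → isolate]. New: isolate.
Closure: {admit, age_over_65, discharge_ok, exposure_confirmed, fever_present, hydration_advised, immunocompromised, isolate, notify_public_health, o2_sat_low, observe_4h, rapid_test_pos} — 12 facts.

12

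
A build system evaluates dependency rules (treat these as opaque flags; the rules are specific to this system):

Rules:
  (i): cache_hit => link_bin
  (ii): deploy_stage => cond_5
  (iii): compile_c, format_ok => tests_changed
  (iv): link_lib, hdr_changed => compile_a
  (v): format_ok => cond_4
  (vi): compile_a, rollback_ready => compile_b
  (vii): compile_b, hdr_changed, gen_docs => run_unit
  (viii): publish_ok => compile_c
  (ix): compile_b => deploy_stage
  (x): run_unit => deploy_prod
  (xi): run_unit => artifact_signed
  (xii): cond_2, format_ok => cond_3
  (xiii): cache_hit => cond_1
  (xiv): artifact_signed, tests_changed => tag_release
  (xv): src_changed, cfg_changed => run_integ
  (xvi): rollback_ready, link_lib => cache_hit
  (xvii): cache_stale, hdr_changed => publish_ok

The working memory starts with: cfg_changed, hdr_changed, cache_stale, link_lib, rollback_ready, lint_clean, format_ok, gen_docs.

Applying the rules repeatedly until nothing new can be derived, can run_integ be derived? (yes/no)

Round 1 fires (iv), (v), (xvi), (xvii), giving compile_a, cond_4, cache_hit, publish_ok.
Round 2 fires (i), (vi), (viii), (xiii), giving link_bin, compile_b, compile_c, cond_1.
Round 3 fires (iii), (vii), (ix), giving tests_changed, run_unit, deploy_stage.
Round 4 fires (ii), (x), (xi), giving cond_5, deploy_prod, artifact_signed.
Round 5 fires (xiv), giving tag_release.
Fixed point reached. run_integ is concluded only by (xv); (xv) needs src_changed (never derived).

no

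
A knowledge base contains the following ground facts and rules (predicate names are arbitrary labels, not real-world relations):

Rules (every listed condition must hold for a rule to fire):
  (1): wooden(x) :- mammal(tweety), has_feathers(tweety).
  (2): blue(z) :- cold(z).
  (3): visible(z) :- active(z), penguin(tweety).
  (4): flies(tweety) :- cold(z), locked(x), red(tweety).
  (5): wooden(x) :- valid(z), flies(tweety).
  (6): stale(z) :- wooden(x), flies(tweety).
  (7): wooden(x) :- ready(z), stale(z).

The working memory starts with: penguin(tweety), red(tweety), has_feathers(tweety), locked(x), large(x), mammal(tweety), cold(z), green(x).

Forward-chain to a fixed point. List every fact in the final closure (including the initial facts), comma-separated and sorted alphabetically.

blue(z), cold(z), flies(tweety), green(x), has_feathers(tweety), large(x), locked(x), mammal(tweety), penguin(tweety), red(tweety), stale(z), wooden(x)

Round 1: (1) [wooden(x) :- mammal(tweety), has_feathers(tweety).]; (2) [blue(z) :- cold(z).]; (4) [flies(tweety) :- cold(z), locked(x), red(tweety).]. New: wooden(x), blue(z), flies(tweety).
Round 2: (6) [stale(z) :- wooden(x), flies(tweety).]. New: stale(z).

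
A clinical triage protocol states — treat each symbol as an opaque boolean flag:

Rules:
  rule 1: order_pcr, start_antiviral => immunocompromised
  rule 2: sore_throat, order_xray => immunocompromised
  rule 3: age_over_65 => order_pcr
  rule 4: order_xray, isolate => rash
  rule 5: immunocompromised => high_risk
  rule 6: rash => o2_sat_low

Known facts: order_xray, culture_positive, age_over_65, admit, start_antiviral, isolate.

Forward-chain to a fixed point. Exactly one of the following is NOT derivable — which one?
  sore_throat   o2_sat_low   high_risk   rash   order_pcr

sore_throat

[1] rule 3 [age_over_65 => order_pcr]; rule 4 [order_xray, isolate => rash]. ⇒ new: order_pcr, rash.
[2] rule 1 [order_pcr, start_antiviral => immunocompromised]; rule 6 [rash => o2_sat_low]. ⇒ new: immunocompromised, o2_sat_low.
[3] rule 5 [immunocompromised => high_risk]. ⇒ new: high_risk.
Derived: high_risk (round 3), rash (round 1), order_pcr (round 1), o2_sat_low (round 2). sore_throat never appears in any round.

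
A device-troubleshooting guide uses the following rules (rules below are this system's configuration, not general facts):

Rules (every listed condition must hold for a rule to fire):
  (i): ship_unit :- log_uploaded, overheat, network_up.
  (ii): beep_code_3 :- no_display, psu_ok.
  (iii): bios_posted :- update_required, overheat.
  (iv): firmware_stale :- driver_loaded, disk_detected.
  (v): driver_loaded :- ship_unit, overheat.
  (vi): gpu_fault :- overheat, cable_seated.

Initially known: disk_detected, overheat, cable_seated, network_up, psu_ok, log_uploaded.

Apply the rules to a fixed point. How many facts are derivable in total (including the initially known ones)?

10

Round 1: (i) [ship_unit :- log_uploaded, overheat, network_up.]; (vi) [gpu_fault :- overheat, cable_seated.]. Adds ship_unit, gpu_fault.
Round 2: (v) [driver_loaded :- ship_unit, overheat.]. Adds driver_loaded.
Round 3: (iv) [firmware_stale :- driver_loaded, disk_detected.]. Adds firmware_stale.
Closure: {cable_seated, disk_detected, driver_loaded, firmware_stale, gpu_fault, log_uploaded, network_up, overheat, psu_ok, ship_unit} — 10 facts.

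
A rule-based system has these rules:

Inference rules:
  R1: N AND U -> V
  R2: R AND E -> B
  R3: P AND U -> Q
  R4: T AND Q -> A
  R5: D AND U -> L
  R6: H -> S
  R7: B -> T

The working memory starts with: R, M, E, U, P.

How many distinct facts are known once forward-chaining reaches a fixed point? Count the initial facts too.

9

Round 1 — R2, R3, derive B, Q.
Round 2 — R7, derive T.
Round 3 — R4, derive A.
Closure: {A, B, E, M, P, Q, R, T, U} — 9 facts.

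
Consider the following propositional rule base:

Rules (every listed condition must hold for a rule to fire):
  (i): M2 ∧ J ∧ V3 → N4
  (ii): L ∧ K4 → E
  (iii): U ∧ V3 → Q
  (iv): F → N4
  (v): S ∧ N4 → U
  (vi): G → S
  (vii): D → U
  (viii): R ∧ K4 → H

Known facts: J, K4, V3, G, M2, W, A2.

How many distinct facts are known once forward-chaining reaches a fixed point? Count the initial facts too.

11

[1] (i) [M2 ∧ J ∧ V3 → N4]; (vi) [G → S]. ⇒ new: N4, S.
[2] (v) [S ∧ N4 → U]. ⇒ new: U.
[3] (iii) [U ∧ V3 → Q]. ⇒ new: Q.
Closure: {A2, G, J, K4, M2, N4, Q, S, U, V3, W} — 11 facts.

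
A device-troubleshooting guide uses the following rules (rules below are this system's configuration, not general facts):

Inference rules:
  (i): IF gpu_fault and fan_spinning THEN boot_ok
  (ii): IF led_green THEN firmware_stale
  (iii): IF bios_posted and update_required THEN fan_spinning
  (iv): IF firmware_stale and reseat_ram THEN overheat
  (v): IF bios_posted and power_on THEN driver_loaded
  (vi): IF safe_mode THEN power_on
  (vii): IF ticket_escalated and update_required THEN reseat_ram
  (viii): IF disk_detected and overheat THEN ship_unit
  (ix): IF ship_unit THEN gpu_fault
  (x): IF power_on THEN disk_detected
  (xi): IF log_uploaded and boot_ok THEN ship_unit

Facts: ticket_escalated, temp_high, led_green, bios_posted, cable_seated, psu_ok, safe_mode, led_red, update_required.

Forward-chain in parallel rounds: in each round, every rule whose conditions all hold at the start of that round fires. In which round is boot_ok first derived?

[1] (ii) [IF led_green THEN firmware_stale]; (iii) [IF bios_posted and update_required THEN fan_spinning]; (vi) [IF safe_mode THEN power_on]; (vii) [IF ticket_escalated and update_required THEN reseat_ram]. ⇒ new: firmware_stale, fan_spinning, power_on, reseat_ram.
[2] (iv) [IF firmware_stale and reseat_ram THEN overheat]; (v) [IF bios_posted and power_on THEN driver_loaded]; (x) [IF power_on THEN disk_detected]. ⇒ new: overheat, driver_loaded, disk_detected.
[3] (viii) [IF disk_detected and overheat THEN ship_unit]. ⇒ new: ship_unit.
[4] (ix) [IF ship_unit THEN gpu_fault]. ⇒ new: gpu_fault.
[5] (i) [IF gpu_fault and fan_spinning THEN boot_ok]. ⇒ new: boot_ok.
boot_ok first appears in round 5.

5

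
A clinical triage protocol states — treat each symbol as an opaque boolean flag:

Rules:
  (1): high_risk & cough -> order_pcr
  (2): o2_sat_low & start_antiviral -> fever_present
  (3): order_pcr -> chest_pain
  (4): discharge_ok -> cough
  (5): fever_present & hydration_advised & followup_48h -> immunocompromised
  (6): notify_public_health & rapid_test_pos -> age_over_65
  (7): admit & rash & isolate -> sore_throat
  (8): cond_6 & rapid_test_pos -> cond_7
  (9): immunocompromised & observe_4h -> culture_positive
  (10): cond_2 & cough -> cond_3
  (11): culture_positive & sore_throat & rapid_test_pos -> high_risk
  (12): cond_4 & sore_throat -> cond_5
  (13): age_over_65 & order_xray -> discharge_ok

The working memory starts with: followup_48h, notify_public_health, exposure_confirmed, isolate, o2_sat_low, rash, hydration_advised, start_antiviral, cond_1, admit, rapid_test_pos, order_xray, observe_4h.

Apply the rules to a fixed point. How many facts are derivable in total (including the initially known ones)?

Round 1 — (2), (6), (7), derive fever_present, age_over_65, sore_throat.
Round 2 — (5), (13), derive immunocompromised, discharge_ok.
Round 3 — (4), (9), derive cough, culture_positive.
Round 4 — (11), derive high_risk.
Round 5 — (1), derive order_pcr.
Round 6 — (3), derive chest_pain.
Closure: {admit, age_over_65, chest_pain, cond_1, cough, culture_positive, discharge_ok, exposure_confirmed, fever_present, followup_48h, high_risk, hydration_advised, immunocompromised, isolate, notify_public_health, o2_sat_low, observe_4h, order_pcr, order_xray, rapid_test_pos, rash, sore_throat, start_antiviral} — 23 facts.

23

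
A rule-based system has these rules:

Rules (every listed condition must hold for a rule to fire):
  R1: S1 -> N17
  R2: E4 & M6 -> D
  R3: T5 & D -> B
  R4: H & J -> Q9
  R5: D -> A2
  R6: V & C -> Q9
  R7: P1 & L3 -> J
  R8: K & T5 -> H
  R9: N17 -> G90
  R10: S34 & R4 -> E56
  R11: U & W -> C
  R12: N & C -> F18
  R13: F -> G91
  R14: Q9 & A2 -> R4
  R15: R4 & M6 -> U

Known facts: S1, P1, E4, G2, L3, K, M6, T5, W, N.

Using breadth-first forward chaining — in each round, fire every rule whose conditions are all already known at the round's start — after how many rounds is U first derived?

4

[1] R1 [S1 -> N17]; R2 [E4 & M6 -> D]; R7 [P1 & L3 -> J]; R8 [K & T5 -> H]. ⇒ new: N17, D, J, H.
[2] R3 [T5 & D -> B]; R4 [H & J -> Q9]; R5 [D -> A2]; R9 [N17 -> G90]. ⇒ new: B, Q9, A2, G90.
[3] R14 [Q9 & A2 -> R4]. ⇒ new: R4.
[4] R15 [R4 & M6 -> U]. ⇒ new: U.
U first appears in round 4.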